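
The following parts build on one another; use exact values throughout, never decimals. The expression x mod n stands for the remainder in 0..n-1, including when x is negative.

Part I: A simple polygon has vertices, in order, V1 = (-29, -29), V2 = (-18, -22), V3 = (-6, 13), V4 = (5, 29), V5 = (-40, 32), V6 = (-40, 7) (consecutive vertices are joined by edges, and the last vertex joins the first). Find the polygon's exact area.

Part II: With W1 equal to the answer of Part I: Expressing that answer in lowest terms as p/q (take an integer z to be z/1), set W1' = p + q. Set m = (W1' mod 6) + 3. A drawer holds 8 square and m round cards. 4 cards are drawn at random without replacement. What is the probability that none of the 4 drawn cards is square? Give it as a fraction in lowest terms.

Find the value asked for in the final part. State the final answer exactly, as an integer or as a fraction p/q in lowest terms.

1/143

Part I: cross terms: (-29*-22 - -18*-29)=116, (-18*13 - -6*-22)=-366, (-6*29 - 5*13)=-239, (5*32 - -40*29)=1320, (-40*7 - -40*32)=1000, (-40*-29 - -29*7)=1363; twice the area = |3194| = 3194; area = 1597; answer 1597
Part II: W1 = 1597; threaded value p + q = 1598; m = 5; total draws C(13,4) = 715; favorable C(5,4) = 5; P = 1/143; answer 1/143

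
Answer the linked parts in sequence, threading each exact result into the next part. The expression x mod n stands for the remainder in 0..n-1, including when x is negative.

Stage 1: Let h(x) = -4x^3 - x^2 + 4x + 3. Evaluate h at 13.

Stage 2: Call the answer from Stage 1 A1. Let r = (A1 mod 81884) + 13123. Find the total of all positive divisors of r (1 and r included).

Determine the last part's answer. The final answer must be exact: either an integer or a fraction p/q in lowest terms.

109512

Stage 1: -4*(13)^3 - 1*(13)^2 + 4*(13)^1 + 3 = (-8788) + (-169) + (52) + (3) = -8902; answer -8902
Stage 2: A1 = -8902; r = 86105; 86105 = 5 * 17 * 1013; sigma = (1 + 5) * (1 + 17) * (1 + 1013) = 6 * 18 * 1014 = 109512; answer 109512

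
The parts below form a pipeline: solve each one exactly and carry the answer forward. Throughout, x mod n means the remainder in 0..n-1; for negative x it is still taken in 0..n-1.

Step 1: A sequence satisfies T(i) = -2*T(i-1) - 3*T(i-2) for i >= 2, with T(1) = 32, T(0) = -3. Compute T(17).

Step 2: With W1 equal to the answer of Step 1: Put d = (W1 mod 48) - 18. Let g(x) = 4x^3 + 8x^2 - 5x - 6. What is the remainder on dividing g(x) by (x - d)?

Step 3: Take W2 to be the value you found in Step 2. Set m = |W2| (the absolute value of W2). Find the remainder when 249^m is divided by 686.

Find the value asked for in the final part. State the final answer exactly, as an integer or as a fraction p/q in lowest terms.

Step 1: T(2) = -2*(32) - 3*(-3) = -55; iterating: T(2)=-55, T(3)=14, T(4)=137, T(5)=-316, T(6)=221, T(7)=506, T(8)=-1675, T(9)=1832, T(10)=1361, T(11)=-8218, T(12)=12353, T(13)=-52, T(14)=-36955, T(15)=74066, T(16)=-37267, T(17)=-147664; answer -147664
Step 2: W1 = -147664; d = 14; remainder = value at the root: 4*(14)^3 + 8*(14)^2 - 5*(14)^1 - 6 = (10976) + (1568) + (-70) + (-6) = 12468; answer 12468
Step 3: W2 = 12468; m = 12468; squarings mod 686: 249^1=249, 249^2=261, 249^4=207, 249^8=317, 249^16=333, 249^32=443, 249^64=53, 249^128=65, 249^256=109, 249^512=219, 249^1024=627, 249^2048=51, 249^4096=543, 249^8192=555; 249^12468 = 249^4 * 249^16 * 249^32 * 249^128 * 249^4096 * 249^8192 = 169 (mod 686); answer 169

169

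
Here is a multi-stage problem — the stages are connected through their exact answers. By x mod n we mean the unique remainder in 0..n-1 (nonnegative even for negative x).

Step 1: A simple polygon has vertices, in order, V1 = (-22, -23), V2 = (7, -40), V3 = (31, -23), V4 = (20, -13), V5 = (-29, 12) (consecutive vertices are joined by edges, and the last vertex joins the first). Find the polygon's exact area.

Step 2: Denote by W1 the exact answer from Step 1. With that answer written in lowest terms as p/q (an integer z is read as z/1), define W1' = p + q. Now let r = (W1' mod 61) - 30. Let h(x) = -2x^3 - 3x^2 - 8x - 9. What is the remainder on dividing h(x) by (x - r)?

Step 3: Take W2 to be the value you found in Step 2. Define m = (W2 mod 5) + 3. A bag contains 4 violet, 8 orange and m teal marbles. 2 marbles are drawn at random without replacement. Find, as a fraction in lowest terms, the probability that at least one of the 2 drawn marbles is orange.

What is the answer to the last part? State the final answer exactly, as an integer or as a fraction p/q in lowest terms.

Step 1: cross terms: (-22*-40 - 7*-23)=1041, (7*-23 - 31*-40)=1079, (31*-13 - 20*-23)=57, (20*12 - -29*-13)=-137, (-29*-23 - -22*12)=931; twice the area = |2971| = 2971; area = 2971/2; answer 2971/2
Step 2: W1 = 2971/2; threaded value p + q = 2973; r = 15; remainder = value at the root: -2*(15)^3 - 3*(15)^2 - 8*(15)^1 - 9 = (-6750) + (-675) + (-120) + (-9) = -7554; answer -7554
Step 3: W2 = -7554; m = 4; total draws C(16,2) = 120; complement C(8,2) = 28; favorable 120 - 28 = 92; P = 23/30; answer 23/30

23/30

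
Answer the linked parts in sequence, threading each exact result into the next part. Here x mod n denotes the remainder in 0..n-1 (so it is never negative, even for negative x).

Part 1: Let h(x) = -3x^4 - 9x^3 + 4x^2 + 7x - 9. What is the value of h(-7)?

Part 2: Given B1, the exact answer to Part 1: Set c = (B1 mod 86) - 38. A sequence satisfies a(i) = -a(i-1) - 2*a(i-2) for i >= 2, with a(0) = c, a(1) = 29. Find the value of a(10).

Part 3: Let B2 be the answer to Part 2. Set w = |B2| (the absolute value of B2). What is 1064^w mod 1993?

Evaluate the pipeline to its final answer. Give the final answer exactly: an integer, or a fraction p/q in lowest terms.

Part 1: -3*(-7)^4 - 9*(-7)^3 + 4*(-7)^2 + 7*(-7)^1 - 9 = (-7203) + (3087) + (196) + (-49) + (-9) = -3978; answer -3978
Part 2: B1 = -3978; c = 26; a(2) = -1*(29) - 2*(26) = -81; iterating: a(2)=-81, a(3)=23, a(4)=139, a(5)=-185, a(6)=-93, a(7)=463, a(8)=-277, a(9)=-649, a(10)=1203; answer 1203
Part 3: B2 = 1203; w = 1203; squarings mod 1993: 1064^1=1064, 1064^2=72, 1064^4=1198, 1064^8=244, 1064^16=1739, 1064^32=740, 1064^64=1518, 1064^128=416, 1064^256=1658, 1064^512=617, 1064^1024=26; 1064^1203 = 1064^1 * 1064^2 * 1064^16 * 1064^32 * 1064^128 * 1064^1024 = 1230 (mod 1993); answer 1230

1230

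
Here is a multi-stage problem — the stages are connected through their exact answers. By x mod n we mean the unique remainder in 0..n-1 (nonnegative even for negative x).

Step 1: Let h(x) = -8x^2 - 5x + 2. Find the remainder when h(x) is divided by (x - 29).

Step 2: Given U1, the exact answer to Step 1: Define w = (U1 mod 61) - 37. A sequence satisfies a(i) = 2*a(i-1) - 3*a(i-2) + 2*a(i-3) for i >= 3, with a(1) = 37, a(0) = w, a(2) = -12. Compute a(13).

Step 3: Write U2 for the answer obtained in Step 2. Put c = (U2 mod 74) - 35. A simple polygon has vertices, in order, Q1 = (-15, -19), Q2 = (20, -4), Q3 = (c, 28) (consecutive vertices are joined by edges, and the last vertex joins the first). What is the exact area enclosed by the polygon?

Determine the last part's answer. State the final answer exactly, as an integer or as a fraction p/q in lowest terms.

Step 1: remainder = value at the root: -8*(29)^2 - 5*(29)^1 + 2 = (-6728) + (-145) + (2) = -6871; answer -6871
Step 2: U1 = -6871; w = -15; a(3) = 2*(-12) - 3*(37) + 2*(-15) = -165; iterating: a(3)=-165, a(4)=-220, a(5)=31, a(6)=392, a(7)=251, a(8)=-612, a(9)=-1193, a(10)=-48, a(11)=2259, a(12)=2276, a(13)=-2321; answer -2321
Step 3: U2 = -2321; c = 12; cross terms: (-15*-4 - 20*-19)=440, (20*28 - 12*-4)=608, (12*-19 - -15*28)=192; twice the area = |1240| = 1240; area = 620; answer 620

620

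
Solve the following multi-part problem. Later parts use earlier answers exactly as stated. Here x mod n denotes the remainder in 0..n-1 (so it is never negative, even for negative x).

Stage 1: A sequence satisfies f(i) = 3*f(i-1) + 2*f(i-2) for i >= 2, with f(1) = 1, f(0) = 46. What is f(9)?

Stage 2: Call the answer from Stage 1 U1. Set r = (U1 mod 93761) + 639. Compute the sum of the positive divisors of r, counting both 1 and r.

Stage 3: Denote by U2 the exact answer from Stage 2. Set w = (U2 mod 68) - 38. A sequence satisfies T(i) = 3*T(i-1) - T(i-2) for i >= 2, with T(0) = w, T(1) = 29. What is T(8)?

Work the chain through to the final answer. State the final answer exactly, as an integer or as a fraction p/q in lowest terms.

Stage 1: f(2) = 3*(1) + 2*(46) = 95; iterating: f(2)=95, f(3)=287, f(4)=1051, f(5)=3727, f(6)=13283, f(7)=47303, f(8)=168475, f(9)=600031; answer 600031
Stage 2: U1 = 600031; r = 38104; 38104 = 2^3 * 11 * 433; sigma = (1 + 2 + 4 + 8) * (1 + 11) * (1 + 433) = 15 * 12 * 434 = 78120; answer 78120
Stage 3: U2 = 78120; w = 18; T(2) = 3*(29) - 1*(18) = 69; iterating: T(2)=69, T(3)=178, T(4)=465, T(5)=1217, T(6)=3186, T(7)=8341, T(8)=21837; answer 21837

21837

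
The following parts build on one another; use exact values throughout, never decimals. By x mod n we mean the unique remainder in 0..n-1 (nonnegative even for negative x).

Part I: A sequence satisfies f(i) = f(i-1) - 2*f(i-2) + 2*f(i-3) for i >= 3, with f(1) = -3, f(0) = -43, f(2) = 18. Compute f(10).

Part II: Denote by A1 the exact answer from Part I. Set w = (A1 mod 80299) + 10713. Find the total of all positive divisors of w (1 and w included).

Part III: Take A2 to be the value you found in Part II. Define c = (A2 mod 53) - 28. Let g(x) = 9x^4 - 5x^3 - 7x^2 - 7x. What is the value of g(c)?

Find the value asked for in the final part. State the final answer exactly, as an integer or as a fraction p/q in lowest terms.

Part I: f(3) = 1*(18) - 2*(-3) + 2*(-43) = -62; iterating: f(3)=-62, f(4)=-104, f(5)=56, f(6)=140, f(7)=-180, f(8)=-348, f(9)=292, f(10)=628; answer 628
Part II: A1 = 628; w = 11341; 11341 = 11 * 1031; sigma = (1 + 11) * (1 + 1031) = 12 * 1032 = 12384; answer 12384
Part III: A2 = 12384; c = 7; 9*(7)^4 - 5*(7)^3 - 7*(7)^2 - 7*(7)^1 = (21609) + (-1715) + (-343) + (-49) = 19502; answer 19502

19502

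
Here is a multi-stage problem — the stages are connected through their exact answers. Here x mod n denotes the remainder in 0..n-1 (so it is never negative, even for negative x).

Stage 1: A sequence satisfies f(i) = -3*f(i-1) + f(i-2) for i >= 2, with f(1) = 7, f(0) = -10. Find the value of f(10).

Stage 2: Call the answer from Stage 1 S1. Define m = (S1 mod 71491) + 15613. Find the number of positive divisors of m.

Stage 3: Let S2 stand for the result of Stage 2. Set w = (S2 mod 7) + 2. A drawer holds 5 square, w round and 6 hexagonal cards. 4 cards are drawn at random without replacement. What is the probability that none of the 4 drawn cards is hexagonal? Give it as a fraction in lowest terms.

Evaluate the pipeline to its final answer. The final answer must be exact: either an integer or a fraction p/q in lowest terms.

Stage 1: f(2) = -3*(7) + 1*(-10) = -31; iterating: f(2)=-31, f(3)=100, f(4)=-331, f(5)=1093, f(6)=-3610, f(7)=11923, f(8)=-39379, f(9)=130060, f(10)=-429559; answer -429559
Stage 2: S1 = -429559; m = 86491; 86491 is prime, so its only divisors are 1 and 86491; count = 2; answer 2
Stage 3: S2 = 2; w = 4; total draws C(15,4) = 1365; favorable C(9,4) = 126; P = 6/65; answer 6/65

6/65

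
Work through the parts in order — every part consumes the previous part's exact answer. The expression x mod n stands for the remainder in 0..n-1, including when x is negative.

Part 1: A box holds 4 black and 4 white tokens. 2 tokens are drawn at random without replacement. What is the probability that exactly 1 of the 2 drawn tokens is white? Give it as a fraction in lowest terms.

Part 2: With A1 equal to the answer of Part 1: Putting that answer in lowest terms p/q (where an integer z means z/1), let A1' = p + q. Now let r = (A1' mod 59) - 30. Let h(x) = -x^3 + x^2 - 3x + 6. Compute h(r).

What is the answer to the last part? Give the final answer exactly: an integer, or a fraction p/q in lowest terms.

Part 1: total draws C(8,2) = 28; favorable C(4,1)*C(4,1) = 16; P = 4/7; answer 4/7
Part 2: A1 = 4/7; threaded value p + q = 11; r = -19; -1*(-19)^3 + 1*(-19)^2 - 3*(-19)^1 + 6 = (6859) + (361) + (57) + (6) = 7283; answer 7283

7283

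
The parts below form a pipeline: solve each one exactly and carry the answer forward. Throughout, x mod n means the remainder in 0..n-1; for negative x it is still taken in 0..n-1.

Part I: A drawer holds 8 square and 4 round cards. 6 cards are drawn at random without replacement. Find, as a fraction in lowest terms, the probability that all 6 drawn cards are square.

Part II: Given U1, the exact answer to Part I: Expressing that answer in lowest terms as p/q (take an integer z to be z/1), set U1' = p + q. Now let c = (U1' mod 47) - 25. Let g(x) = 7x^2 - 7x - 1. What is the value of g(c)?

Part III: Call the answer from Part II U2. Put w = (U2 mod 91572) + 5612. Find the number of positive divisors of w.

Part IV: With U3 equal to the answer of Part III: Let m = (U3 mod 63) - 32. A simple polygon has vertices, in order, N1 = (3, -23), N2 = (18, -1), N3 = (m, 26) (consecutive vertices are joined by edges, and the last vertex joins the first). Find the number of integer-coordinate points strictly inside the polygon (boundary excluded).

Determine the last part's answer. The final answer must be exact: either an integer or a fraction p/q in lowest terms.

708

Part I: total draws C(12,6) = 924; favorable C(8,6) = 28; P = 1/33; answer 1/33
Part II: U1 = 1/33; threaded value p + q = 34; c = 9; 7*(9)^2 - 7*(9)^1 - 1 = (567) + (-63) + (-1) = 503; answer 503
Part III: U2 = 503; w = 6115; 6115 = 5 * 1223; number of divisors = (1+1) * (1+1) = 4; answer 4
Part IV: U3 = 4; m = -28; cross terms: (3*-1 - 18*-23)=411, (18*26 - -28*-1)=440, (-28*-23 - 3*26)=566; twice the area = |1417| = 1417; area = 1417/2; boundary points = 1 + 1 + 1 = 3; strictly interior points = area - boundary/2 + 1 = 708; answer 708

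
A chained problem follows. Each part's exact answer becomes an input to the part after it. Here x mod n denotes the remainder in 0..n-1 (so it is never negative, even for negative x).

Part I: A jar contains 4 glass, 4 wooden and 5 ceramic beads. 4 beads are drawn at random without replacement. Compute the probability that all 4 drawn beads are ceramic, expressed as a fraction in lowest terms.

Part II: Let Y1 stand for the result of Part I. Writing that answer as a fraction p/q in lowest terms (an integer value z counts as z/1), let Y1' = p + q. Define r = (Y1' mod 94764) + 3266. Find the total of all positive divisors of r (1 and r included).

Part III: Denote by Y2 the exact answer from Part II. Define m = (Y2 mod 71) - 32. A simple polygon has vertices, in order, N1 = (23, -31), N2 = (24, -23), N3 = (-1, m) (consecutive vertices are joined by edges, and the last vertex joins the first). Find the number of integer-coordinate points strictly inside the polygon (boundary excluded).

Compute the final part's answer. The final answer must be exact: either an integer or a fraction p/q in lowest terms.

96

Part I: total draws C(13,4) = 715; favorable C(5,4) = 5; P = 1/143; answer 1/143
Part II: Y1 = 1/143; threaded value p + q = 144; r = 3410; 3410 = 2 * 5 * 11 * 31; sigma = (1 + 2) * (1 + 5) * (1 + 11) * (1 + 31) = 3 * 6 * 12 * 32 = 6912; answer 6912
Part III: Y2 = 6912; m = -7; cross terms: (23*-23 - 24*-31)=215, (24*-7 - -1*-23)=-191, (-1*-31 - 23*-7)=192; twice the area = |216| = 216; area = 108; boundary points = 1 + 1 + 24 = 26; strictly interior points = area - boundary/2 + 1 = 96; answer 96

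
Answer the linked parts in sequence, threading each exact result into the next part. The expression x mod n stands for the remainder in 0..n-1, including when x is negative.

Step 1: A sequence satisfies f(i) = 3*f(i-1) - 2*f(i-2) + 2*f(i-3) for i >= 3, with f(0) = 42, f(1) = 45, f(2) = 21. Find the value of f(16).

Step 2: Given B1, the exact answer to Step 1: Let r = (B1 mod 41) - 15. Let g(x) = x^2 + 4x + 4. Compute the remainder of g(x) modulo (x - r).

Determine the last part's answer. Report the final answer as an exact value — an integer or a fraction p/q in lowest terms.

25

Step 1: f(3) = 3*(21) - 2*(45) + 2*(42) = 57; iterating: f(3)=57, f(4)=219, f(5)=585, f(6)=1431, f(7)=3561, f(8)=8991, f(9)=22713, f(10)=57279, f(11)=144393, f(12)=364047, f(13)=917913, f(14)=2314431, f(15)=5835561, f(16)=14713647; answer 14713647
Step 2: B1 = 14713647; r = 3; remainder = value at the root: 1*(3)^2 + 4*(3)^1 + 4 = (9) + (12) + (4) = 25; answer 25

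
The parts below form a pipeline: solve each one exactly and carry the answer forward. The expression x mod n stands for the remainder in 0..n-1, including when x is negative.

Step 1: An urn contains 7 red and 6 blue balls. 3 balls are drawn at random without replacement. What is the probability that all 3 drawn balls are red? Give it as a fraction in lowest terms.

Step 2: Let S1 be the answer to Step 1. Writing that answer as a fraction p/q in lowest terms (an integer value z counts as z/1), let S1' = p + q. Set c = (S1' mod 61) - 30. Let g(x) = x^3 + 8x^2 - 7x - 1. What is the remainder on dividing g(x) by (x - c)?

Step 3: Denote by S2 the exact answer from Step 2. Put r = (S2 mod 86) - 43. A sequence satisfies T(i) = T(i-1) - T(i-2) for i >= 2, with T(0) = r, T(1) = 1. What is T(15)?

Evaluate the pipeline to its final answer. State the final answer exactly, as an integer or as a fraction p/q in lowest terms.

Step 1: total draws C(13,3) = 286; favorable C(7,3) = 35; P = 35/286; answer 35/286
Step 2: S1 = 35/286; threaded value p + q = 321; c = -14; remainder = value at the root: 1*(-14)^3 + 8*(-14)^2 - 7*(-14)^1 - 1 = (-2744) + (1568) + (98) + (-1) = -1079; answer -1079
Step 3: S2 = -1079; r = -4; T(2) = 1*(1) - 1*(-4) = 5; iterating: T(2)=5, T(3)=4, T(4)=-1, T(5)=-5, T(6)=-4, T(7)=1, T(8)=5, T(9)=4, T(10)=-1, T(11)=-5, T(12)=-4, T(13)=1, T(14)=5, T(15)=4; answer 4

4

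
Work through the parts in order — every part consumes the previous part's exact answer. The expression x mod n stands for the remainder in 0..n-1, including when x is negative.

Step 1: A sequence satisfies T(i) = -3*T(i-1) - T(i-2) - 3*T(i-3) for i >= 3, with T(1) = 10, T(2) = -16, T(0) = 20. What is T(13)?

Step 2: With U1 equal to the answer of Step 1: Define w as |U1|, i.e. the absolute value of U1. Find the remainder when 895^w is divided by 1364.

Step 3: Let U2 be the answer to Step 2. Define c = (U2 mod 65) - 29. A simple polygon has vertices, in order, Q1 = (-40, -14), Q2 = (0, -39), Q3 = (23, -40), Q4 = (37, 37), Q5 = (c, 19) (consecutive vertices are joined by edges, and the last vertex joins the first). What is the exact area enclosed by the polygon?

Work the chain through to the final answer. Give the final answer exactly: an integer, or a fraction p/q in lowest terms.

6965/2

Step 1: T(3) = -3*(-16) - 1*(10) - 3*(20) = -22; iterating: T(3)=-22, T(4)=52, T(5)=-86, T(6)=272, T(7)=-886, T(8)=2644, T(9)=-7862, T(10)=23600, T(11)=-70870, T(12)=212596, T(13)=-637718; answer -637718
Step 2: U1 = -637718; w = 637718; squarings mod 1364: 895^1=895, 895^2=357, 895^4=597, 895^8=405, 895^16=345, 895^32=357, 895^64=597, 895^128=405, 895^256=345, 895^512=357, 895^1024=597, 895^2048=405, 895^4096=345, 895^8192=357, 895^16384=597, 895^32768=405, 895^65536=345, 895^131072=357, 895^262144=597, 895^524288=405; 895^637718 = 895^2 * 895^4 * 895^16 * 895^256 * 895^512 * 895^2048 * 895^4096 * 895^8192 * 895^32768 * 895^65536 * 895^524288 = 405 (mod 1364); answer 405
Step 3: U2 = 405; c = -14; cross terms: (-40*-39 - 0*-14)=1560, (0*-40 - 23*-39)=897, (23*37 - 37*-40)=2331, (37*19 - -14*37)=1221, (-14*-14 - -40*19)=956; twice the area = |6965| = 6965; area = 6965/2; answer 6965/2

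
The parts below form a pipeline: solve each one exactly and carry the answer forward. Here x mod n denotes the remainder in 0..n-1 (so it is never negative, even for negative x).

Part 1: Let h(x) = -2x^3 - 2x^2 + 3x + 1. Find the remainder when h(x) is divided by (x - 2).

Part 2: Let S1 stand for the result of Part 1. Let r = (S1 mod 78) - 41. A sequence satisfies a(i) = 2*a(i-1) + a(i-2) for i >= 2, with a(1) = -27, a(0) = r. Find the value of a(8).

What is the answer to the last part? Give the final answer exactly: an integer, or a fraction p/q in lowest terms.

Part 1: remainder = value at the root: -2*(2)^3 - 2*(2)^2 + 3*(2)^1 + 1 = (-16) + (-8) + (6) + (1) = -17; answer -17
Part 2: S1 = -17; r = 20; a(2) = 2*(-27) + 1*(20) = -34; iterating: a(2)=-34, a(3)=-95, a(4)=-224, a(5)=-543, a(6)=-1310, a(7)=-3163, a(8)=-7636; answer -7636

-7636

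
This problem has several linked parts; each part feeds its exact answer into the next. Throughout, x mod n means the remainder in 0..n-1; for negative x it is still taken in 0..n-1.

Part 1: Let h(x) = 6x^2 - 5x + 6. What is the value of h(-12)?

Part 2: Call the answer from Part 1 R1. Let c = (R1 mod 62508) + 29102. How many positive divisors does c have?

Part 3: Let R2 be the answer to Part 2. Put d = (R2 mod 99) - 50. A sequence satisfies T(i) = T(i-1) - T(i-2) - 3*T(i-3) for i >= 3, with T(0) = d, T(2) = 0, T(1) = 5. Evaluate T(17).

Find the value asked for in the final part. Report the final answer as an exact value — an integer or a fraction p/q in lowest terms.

172725

Part 1: 6*(-12)^2 - 5*(-12)^1 + 6 = (864) + (60) + (6) = 930; answer 930
Part 2: R1 = 930; c = 30032; 30032 = 2^4 * 1877; number of divisors = (4+1) * (1+1) = 10; answer 10
Part 3: R2 = 10; d = -40; T(3) = 1*(0) - 1*(5) - 3*(-40) = 115; iterating: T(3)=115, T(4)=100, T(5)=-15, T(6)=-460, T(7)=-745, T(8)=-240, T(9)=1885, T(10)=4360, T(11)=3195, T(12)=-6820, T(13)=-23095, T(14)=-25860, T(15)=17695, T(16)=112840, T(17)=172725; answer 172725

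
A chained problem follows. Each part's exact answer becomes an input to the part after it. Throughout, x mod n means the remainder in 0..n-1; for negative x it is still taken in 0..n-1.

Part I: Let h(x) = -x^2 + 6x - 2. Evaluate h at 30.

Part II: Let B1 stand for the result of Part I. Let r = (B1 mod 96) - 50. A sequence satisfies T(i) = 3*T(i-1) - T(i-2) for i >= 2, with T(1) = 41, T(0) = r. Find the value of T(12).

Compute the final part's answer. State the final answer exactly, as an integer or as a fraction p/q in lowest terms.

Part I: -1*(30)^2 + 6*(30)^1 - 2 = (-900) + (180) + (-2) = -722; answer -722
Part II: B1 = -722; r = -4; T(2) = 3*(41) - 1*(-4) = 127; iterating: T(2)=127, T(3)=340, T(4)=893, T(5)=2339, T(6)=6124, T(7)=16033, T(8)=41975, T(9)=109892, T(10)=287701, T(11)=753211, T(12)=1971932; answer 1971932

1971932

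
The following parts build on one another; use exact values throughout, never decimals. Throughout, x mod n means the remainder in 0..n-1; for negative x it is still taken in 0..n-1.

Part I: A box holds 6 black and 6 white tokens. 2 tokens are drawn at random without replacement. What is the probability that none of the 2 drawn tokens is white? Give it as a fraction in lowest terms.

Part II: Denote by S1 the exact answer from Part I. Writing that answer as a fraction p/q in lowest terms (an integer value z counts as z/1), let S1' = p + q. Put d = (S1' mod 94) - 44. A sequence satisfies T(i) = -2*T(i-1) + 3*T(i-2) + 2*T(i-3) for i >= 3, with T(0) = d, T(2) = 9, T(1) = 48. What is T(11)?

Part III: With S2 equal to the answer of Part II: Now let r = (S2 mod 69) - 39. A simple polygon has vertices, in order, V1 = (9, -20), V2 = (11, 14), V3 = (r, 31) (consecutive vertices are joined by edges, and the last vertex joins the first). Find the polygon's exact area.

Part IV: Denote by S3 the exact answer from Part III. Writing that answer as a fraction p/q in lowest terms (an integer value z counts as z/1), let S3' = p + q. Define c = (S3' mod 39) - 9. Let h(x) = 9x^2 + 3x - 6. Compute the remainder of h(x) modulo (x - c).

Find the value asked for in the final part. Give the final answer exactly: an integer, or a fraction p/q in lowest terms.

Part I: total draws C(12,2) = 66; favorable C(6,2) = 15; P = 5/22; answer 5/22
Part II: S1 = 5/22; threaded value p + q = 27; d = -17; T(3) = -2*(9) + 3*(48) + 2*(-17) = 92; iterating: T(3)=92, T(4)=-61, T(5)=416, T(6)=-831, T(7)=2788, T(8)=-7237, T(9)=21176, T(10)=-58487, T(11)=166028; answer 166028
Part III: S2 = 166028; r = -25; cross terms: (9*14 - 11*-20)=346, (11*31 - -25*14)=691, (-25*-20 - 9*31)=221; twice the area = |1258| = 1258; area = 629; answer 629
Part IV: S3 = 629; threaded value p + q = 630; c = -3; remainder = value at the root: 9*(-3)^2 + 3*(-3)^1 - 6 = (81) + (-9) + (-6) = 66; answer 66

66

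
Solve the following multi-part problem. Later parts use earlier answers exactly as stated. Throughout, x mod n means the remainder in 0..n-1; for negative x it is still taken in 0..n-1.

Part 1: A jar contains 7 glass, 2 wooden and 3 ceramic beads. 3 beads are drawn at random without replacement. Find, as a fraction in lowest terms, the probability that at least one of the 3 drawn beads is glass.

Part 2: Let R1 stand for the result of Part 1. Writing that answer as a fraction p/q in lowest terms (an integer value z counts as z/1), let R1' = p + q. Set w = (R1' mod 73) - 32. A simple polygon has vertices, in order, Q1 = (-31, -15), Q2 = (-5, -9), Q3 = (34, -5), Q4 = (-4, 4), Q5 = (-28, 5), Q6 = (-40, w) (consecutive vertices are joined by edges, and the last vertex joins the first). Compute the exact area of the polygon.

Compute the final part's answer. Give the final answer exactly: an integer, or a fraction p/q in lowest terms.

788

Part 1: total draws C(12,3) = 220; complement C(5,3) = 10; favorable 220 - 10 = 210; P = 21/22; answer 21/22
Part 2: R1 = 21/22; threaded value p + q = 43; w = 11; cross terms: (-31*-9 - -5*-15)=204, (-5*-5 - 34*-9)=331, (34*4 - -4*-5)=116, (-4*5 - -28*4)=92, (-28*11 - -40*5)=-108, (-40*-15 - -31*11)=941; twice the area = |1576| = 1576; area = 788; answer 788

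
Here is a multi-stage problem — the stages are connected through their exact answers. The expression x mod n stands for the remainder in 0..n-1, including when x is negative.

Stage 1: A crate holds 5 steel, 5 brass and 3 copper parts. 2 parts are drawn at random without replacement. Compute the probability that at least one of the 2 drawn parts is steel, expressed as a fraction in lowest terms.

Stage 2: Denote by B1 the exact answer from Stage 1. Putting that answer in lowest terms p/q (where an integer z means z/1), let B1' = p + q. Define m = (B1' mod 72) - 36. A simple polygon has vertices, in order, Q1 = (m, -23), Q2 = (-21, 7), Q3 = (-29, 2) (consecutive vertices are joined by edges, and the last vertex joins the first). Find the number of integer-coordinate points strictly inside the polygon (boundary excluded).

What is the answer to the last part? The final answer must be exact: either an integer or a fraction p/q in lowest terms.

242

Stage 1: total draws C(13,2) = 78; complement C(8,2) = 28; favorable 78 - 28 = 50; P = 25/39; answer 25/39
Stage 2: B1 = 25/39; threaded value p + q = 64; m = 28; cross terms: (28*7 - -21*-23)=-287, (-21*2 - -29*7)=161, (-29*-23 - 28*2)=611; twice the area = |485| = 485; area = 485/2; boundary points = 1 + 1 + 1 = 3; strictly interior points = area - boundary/2 + 1 = 242; answer 242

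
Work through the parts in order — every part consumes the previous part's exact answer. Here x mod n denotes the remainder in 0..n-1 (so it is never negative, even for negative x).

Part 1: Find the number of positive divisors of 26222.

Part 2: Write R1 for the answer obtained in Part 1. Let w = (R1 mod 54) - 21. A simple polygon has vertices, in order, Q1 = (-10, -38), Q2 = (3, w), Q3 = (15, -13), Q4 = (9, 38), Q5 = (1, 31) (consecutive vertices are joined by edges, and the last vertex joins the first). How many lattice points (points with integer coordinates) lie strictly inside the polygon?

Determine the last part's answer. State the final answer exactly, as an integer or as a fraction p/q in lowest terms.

792

Part 1: 26222 = 2 * 7 * 1873; number of divisors = (1+1) * (1+1) * (1+1) = 8; answer 8
Part 2: R1 = 8; w = -13; cross terms: (-10*-13 - 3*-38)=244, (3*-13 - 15*-13)=156, (15*38 - 9*-13)=687, (9*31 - 1*38)=241, (1*-38 - -10*31)=272; twice the area = |1600| = 1600; area = 800; boundary points = 1 + 12 + 3 + 1 + 1 = 18; strictly interior points = area - boundary/2 + 1 = 792; answer 792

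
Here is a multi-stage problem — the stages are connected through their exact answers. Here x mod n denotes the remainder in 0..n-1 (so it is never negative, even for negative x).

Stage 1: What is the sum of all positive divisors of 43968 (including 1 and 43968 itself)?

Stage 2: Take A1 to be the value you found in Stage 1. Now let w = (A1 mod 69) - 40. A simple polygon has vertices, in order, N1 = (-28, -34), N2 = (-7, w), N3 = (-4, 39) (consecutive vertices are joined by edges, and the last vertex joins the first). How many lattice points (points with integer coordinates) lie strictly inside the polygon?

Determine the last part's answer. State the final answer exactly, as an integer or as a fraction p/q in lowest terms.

562

Stage 1: 43968 = 2^6 * 3 * 229; sigma = (1 + 2 + 4 + 8 + 16 + 32 + 64) * (1 + 3) * (1 + 229) = 127 * 4 * 230 = 116840; answer 116840
Stage 2: A1 = 116840; w = -17; cross terms: (-28*-17 - -7*-34)=238, (-7*39 - -4*-17)=-341, (-4*-34 - -28*39)=1228; twice the area = |1125| = 1125; area = 1125/2; boundary points = 1 + 1 + 1 = 3; strictly interior points = area - boundary/2 + 1 = 562; answer 562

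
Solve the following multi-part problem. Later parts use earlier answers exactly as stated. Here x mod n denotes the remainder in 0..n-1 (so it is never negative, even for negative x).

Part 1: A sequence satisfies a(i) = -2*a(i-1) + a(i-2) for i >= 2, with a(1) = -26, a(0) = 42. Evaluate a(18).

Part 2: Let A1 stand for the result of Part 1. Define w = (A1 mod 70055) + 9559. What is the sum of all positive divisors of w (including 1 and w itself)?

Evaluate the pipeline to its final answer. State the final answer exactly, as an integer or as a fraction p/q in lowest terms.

201096

Part 1: a(2) = -2*(-26) + 1*(42) = 94; iterating: a(2)=94, a(3)=-214, a(4)=522, a(5)=-1258, a(6)=3038, a(7)=-7334, a(8)=17706, a(9)=-42746, a(10)=103198, a(11)=-249142, a(12)=601482, a(13)=-1452106, a(14)=3505694, a(15)=-8463494, a(16)=20432682, a(17)=-49328858, a(18)=119090398; answer 119090398
Part 2: A1 = 119090398; w = 76512; 76512 = 2^5 * 3 * 797; sigma = (1 + 2 + 4 + 8 + 16 + 32) * (1 + 3) * (1 + 797) = 63 * 4 * 798 = 201096; answer 201096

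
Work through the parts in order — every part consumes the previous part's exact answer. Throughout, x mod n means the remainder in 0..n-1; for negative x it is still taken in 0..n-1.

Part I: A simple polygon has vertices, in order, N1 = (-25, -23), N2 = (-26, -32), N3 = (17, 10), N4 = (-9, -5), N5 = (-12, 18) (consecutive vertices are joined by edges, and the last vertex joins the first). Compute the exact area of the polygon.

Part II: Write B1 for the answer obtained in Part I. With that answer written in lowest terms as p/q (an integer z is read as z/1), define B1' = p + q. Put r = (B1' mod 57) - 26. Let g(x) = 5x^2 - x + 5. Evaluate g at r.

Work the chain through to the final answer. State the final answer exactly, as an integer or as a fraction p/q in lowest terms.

Part I: cross terms: (-25*-32 - -26*-23)=202, (-26*10 - 17*-32)=284, (17*-5 - -9*10)=5, (-9*18 - -12*-5)=-222, (-12*-23 - -25*18)=726; twice the area = |995| = 995; area = 995/2; answer 995/2
Part II: B1 = 995/2; threaded value p + q = 997; r = 2; 5*(2)^2 - 1*(2)^1 + 5 = (20) + (-2) + (5) = 23; answer 23

23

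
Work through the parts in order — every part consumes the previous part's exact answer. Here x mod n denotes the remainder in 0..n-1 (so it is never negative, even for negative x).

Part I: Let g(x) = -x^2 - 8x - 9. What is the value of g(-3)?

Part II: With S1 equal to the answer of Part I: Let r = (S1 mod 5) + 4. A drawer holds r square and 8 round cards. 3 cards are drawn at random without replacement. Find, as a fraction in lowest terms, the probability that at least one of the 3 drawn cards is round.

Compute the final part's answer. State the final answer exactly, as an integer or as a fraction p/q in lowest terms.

Part I: -1*(-3)^2 - 8*(-3)^1 - 9 = (-9) + (24) + (-9) = 6; answer 6
Part II: S1 = 6; r = 5; total draws C(13,3) = 286; complement C(5,3) = 10; favorable 286 - 10 = 276; P = 138/143; answer 138/143

138/143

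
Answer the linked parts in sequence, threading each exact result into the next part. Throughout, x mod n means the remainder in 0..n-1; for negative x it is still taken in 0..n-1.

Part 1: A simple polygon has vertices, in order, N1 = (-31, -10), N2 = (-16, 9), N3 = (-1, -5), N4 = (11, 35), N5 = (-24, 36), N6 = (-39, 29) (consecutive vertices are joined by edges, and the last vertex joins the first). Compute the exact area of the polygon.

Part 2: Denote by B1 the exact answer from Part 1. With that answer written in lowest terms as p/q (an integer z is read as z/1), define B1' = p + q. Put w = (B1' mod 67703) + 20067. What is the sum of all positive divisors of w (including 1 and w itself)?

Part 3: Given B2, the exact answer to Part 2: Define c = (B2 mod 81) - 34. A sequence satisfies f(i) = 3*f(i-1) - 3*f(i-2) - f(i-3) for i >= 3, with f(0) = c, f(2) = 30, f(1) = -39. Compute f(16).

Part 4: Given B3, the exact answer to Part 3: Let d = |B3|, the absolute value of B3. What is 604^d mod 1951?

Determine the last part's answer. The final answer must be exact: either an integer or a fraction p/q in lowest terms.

Part 1: cross terms: (-31*9 - -16*-10)=-439, (-16*-5 - -1*9)=89, (-1*35 - 11*-5)=20, (11*36 - -24*35)=1236, (-24*29 - -39*36)=708, (-39*-10 - -31*29)=1289; twice the area = |2903| = 2903; area = 2903/2; answer 2903/2
Part 2: B1 = 2903/2; threaded value p + q = 2905; w = 22972; 22972 = 2^2 * 5743; sigma = (1 + 2 + 4) * (1 + 5743) = 7 * 5744 = 40208; answer 40208
Part 3: B2 = 40208; c = -2; f(3) = 3*(30) - 3*(-39) - 1*(-2) = 209; iterating: f(3)=209, f(4)=576, f(5)=1071, f(6)=1276, f(7)=39, f(8)=-4782, f(9)=-15739, f(10)=-32910, f(11)=-46731, f(12)=-25724, f(13)=95931, f(14)=411696, f(15)=973019, f(16)=1588038; answer 1588038
Part 4: B3 = 1588038; d = 1588038; squarings mod 1951: 604^1=604, 604^2=1930, 604^4=441, 604^8=1332, 604^16=765, 604^32=1876, 604^64=1723, 604^128=1258, 604^256=303, 604^512=112, 604^1024=838, 604^2048=1835, 604^4096=1750, 604^8192=1381, 604^16384=1034, 604^32768=8, 604^65536=64, 604^131072=194, 604^262144=567, 604^524288=1525, 604^1048576=33; 604^1588038 = 604^2 * 604^4 * 604^64 * 604^256 * 604^512 * 604^2048 * 604^4096 * 604^8192 * 604^524288 * 604^1048576 = 1542 (mod 1951); answer 1542

1542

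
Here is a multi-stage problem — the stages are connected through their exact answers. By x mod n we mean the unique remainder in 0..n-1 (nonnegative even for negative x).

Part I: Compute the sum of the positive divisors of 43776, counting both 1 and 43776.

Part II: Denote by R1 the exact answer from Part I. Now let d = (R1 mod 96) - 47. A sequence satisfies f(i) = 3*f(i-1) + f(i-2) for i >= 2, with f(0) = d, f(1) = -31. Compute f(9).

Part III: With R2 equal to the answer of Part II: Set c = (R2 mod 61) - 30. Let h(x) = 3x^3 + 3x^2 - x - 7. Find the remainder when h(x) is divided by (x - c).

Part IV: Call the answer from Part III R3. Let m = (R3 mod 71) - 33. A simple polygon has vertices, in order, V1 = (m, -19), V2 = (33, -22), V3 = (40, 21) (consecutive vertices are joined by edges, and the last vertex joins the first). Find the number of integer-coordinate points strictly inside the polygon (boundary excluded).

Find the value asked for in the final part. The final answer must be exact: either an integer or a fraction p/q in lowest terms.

1060

Part I: 43776 = 2^8 * 3^2 * 19; sigma = (1 + 2 + 4 + 8 + 16 + 32 + 64 + 128 + 256) * (1 + 3 + 9) * (1 + 19) = 511 * 13 * 20 = 132860; answer 132860
Part II: R1 = 132860; d = 45; f(2) = 3*(-31) + 1*(45) = -48; iterating: f(2)=-48, f(3)=-175, f(4)=-573, f(5)=-1894, f(6)=-6255, f(7)=-20659, f(8)=-68232, f(9)=-225355; answer -225355
Part III: R2 = -225355; c = 10; remainder = value at the root: 3*(10)^3 + 3*(10)^2 - 1*(10)^1 - 7 = (3000) + (300) + (-10) + (-7) = 3283; answer 3283
Part IV: R3 = 3283; m = -16; cross terms: (-16*-22 - 33*-19)=979, (33*21 - 40*-22)=1573, (40*-19 - -16*21)=-424; twice the area = |2128| = 2128; area = 1064; boundary points = 1 + 1 + 8 = 10; strictly interior points = area - boundary/2 + 1 = 1060; answer 1060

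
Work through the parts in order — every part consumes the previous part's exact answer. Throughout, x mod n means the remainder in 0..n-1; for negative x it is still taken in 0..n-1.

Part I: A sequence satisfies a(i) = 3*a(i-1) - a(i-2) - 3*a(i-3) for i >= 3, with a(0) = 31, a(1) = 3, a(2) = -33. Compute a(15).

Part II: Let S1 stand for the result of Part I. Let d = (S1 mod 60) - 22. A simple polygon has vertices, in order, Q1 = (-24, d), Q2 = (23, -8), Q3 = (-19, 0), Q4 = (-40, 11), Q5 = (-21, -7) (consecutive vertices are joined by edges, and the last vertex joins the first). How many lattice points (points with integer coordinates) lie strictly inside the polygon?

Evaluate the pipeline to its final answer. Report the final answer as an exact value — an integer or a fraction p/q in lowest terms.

106

Part I: a(3) = 3*(-33) - 1*(3) - 3*(31) = -195; iterating: a(3)=-195, a(4)=-561, a(5)=-1389, a(6)=-3021, a(7)=-5991, a(8)=-10785, a(9)=-17301, a(10)=-23145, a(11)=-19779, a(12)=15711, a(13)=136347, a(14)=452667, a(15)=1174521; answer 1174521
Part II: S1 = 1174521; d = -1; cross terms: (-24*-8 - 23*-1)=215, (23*0 - -19*-8)=-152, (-19*11 - -40*0)=-209, (-40*-7 - -21*11)=511, (-21*-1 - -24*-7)=-147; twice the area = |218| = 218; area = 109; boundary points = 1 + 2 + 1 + 1 + 3 = 8; strictly interior points = area - boundary/2 + 1 = 106; answer 106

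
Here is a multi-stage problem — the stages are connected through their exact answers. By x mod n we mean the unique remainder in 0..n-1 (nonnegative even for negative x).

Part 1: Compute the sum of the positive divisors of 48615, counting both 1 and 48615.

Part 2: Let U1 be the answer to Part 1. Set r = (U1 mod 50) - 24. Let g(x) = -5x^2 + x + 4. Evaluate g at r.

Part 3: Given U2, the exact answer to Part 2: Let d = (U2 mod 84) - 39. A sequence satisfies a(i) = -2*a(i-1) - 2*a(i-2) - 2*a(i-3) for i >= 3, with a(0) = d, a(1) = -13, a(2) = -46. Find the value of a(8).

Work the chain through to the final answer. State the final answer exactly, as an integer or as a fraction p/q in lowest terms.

Part 1: 48615 = 3 * 5 * 7 * 463; sigma = (1 + 3) * (1 + 5) * (1 + 7) * (1 + 463) = 4 * 6 * 8 * 464 = 89088; answer 89088
Part 2: U1 = 89088; r = 14; -5*(14)^2 + 1*(14)^1 + 4 = (-980) + (14) + (4) = -962; answer -962
Part 3: U2 = -962; d = 7; a(3) = -2*(-46) - 2*(-13) - 2*(7) = 104; iterating: a(3)=104, a(4)=-90, a(5)=64, a(6)=-156, a(7)=364, a(8)=-544; answer -544

-544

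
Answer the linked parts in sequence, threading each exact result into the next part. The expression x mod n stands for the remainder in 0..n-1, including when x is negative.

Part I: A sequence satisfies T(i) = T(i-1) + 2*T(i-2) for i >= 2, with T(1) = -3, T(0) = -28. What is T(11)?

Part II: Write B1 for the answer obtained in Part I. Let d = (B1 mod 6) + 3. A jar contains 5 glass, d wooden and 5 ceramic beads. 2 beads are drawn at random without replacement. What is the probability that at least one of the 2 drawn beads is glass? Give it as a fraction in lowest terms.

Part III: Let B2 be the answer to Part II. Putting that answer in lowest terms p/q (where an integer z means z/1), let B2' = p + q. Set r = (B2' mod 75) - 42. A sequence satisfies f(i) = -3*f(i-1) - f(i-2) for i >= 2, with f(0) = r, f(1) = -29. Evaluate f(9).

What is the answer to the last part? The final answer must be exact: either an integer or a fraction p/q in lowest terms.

Part I: T(2) = 1*(-3) + 2*(-28) = -59; iterating: T(2)=-59, T(3)=-65, T(4)=-183, T(5)=-313, T(6)=-679, T(7)=-1305, T(8)=-2663, T(9)=-5273, T(10)=-10599, T(11)=-21145; answer -21145
Part II: B1 = -21145; d = 8; total draws C(18,2) = 153; complement C(13,2) = 78; favorable 153 - 78 = 75; P = 25/51; answer 25/51
Part III: B2 = 25/51; threaded value p + q = 76; r = -41; f(2) = -3*(-29) - 1*(-41) = 128; iterating: f(2)=128, f(3)=-355, f(4)=937, f(5)=-2456, f(6)=6431, f(7)=-16837, f(8)=44080, f(9)=-115403; answer -115403

-115403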